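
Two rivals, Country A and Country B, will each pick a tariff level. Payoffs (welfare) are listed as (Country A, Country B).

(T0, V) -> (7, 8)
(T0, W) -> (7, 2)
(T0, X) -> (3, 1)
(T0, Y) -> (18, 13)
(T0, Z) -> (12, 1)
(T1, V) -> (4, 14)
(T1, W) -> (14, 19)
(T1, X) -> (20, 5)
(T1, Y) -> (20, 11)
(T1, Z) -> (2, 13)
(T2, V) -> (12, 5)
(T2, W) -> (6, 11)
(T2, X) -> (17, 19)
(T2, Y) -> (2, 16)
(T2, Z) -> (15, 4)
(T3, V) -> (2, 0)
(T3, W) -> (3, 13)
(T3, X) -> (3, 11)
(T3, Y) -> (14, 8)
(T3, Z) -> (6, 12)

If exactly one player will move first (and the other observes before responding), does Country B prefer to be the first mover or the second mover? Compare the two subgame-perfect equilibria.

If Country A leads: Country B's best replies are T0→Y, T1→W, T2→X, T3→W; Country A's induced payoffs 18, 14, 17, 3; outcome (T0, Y), payoffs (18, 13).
If Country B leads: Country A's best replies are V→T2, W→T1, X→T1, Y→T1, Z→T2; Country B's induced payoffs 5, 19, 5, 11, 4; outcome (T1, W), payoffs (14, 19).
Country B gets 19 moving first and 13 moving second, so Country B prefers to move first.

first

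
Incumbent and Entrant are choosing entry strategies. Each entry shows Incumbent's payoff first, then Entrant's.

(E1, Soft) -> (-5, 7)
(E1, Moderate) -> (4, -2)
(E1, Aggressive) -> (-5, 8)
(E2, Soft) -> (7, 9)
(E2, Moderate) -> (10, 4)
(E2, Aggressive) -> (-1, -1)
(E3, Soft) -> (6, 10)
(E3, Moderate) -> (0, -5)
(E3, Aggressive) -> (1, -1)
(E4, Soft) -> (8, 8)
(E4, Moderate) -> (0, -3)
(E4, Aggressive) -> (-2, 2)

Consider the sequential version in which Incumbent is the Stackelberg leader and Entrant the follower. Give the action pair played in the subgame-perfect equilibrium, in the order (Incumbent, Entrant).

(E4, Soft)

Backward induction with Incumbent moving first.
- E1: Entrant compares 7, -2, 8 and picks Aggressive; Incumbent would get -5.
- E2: Entrant compares 9, 4, -1 and picks Soft; Incumbent would get 7.
- E3: Entrant compares 10, -5, -1 and picks Soft; Incumbent would get 6.
- E4: Entrant compares 8, -3, 2 and picks Soft; Incumbent would get 8.
Incumbent's induced payoffs are -5, 7, 6, 8, so Incumbent commits to E4. Subgame-perfect outcome: (E4, Soft) with payoffs (8, 8).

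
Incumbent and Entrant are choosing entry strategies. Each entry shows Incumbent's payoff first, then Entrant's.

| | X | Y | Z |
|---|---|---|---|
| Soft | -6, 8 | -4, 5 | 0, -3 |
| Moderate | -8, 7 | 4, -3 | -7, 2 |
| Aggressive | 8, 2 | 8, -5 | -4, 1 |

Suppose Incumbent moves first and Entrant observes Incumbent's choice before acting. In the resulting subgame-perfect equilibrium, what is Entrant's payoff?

2

Solve by backward induction (Incumbent leads).
- Soft: BR = X, leader payoff -6.
- Moderate: BR = X, leader payoff -8.
- Aggressive: BR = X, leader payoff 8.
Among -6, -8, 8, the best is 8 at Aggressive. Subgame-perfect outcome: (Aggressive, X) with payoffs (8, 2).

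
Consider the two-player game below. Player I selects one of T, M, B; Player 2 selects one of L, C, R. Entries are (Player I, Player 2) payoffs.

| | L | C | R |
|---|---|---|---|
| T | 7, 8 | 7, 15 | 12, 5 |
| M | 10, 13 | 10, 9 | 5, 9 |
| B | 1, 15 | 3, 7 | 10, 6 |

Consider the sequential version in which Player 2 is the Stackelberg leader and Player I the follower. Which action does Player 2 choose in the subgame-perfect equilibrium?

Player I best-responds to each possible Player 2 move:
- L: BR = M, leader payoff 13.
- C: BR = M, leader payoff 9.
- R: BR = T, leader payoff 5.
Maximizing over 13, 9, 5, Player 2 chooses L. Subgame-perfect outcome: (M, L) with payoffs (10, 13).

L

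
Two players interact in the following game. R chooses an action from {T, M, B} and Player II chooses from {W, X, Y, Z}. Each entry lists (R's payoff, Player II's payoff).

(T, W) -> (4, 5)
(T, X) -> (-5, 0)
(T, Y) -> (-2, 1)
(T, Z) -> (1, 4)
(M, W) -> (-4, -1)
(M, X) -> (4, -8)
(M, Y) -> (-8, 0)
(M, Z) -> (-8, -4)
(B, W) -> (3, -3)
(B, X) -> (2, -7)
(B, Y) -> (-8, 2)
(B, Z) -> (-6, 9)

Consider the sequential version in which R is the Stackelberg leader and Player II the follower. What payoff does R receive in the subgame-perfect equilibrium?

4

Backward induction with R moving first.
- T: Player II compares 5, 0, 1, 4 and picks W; R would get 4.
- M: Player II compares -1, -8, 0, -4 and picks Y; R would get -8.
- B: Player II compares -3, -7, 2, 9 and picks Z; R would get -6.
Maximizing over 4, -8, -6, R chooses T. Subgame-perfect outcome: (T, W) with payoffs (4, 5).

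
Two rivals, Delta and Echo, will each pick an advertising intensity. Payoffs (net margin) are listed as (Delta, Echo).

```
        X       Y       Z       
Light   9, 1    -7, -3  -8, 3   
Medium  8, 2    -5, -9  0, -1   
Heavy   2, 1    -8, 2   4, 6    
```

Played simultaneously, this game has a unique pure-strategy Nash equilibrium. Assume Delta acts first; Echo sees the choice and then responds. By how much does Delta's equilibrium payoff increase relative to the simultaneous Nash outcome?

4

Echo best-responds to each possible Delta move:
- Light: BR = Z, leader payoff -8.
- Medium: BR = X, leader payoff 8.
- Heavy: BR = Z, leader payoff 4.
Delta's induced payoffs are -8, 8, 4, so Delta commits to Medium. Subgame-perfect outcome: (Medium, X) with payoffs (8, 2).
Under simultaneous play:
Delta's best replies: X→Light; Y→Medium; Z→Heavy.
Echo's best replies: Light→Z; Medium→X; Heavy→Z.
Only (Heavy, Z) has each player best-responding; Nash payoffs (4, 6).
Delta's commitment gain: 8 − 4 = 4.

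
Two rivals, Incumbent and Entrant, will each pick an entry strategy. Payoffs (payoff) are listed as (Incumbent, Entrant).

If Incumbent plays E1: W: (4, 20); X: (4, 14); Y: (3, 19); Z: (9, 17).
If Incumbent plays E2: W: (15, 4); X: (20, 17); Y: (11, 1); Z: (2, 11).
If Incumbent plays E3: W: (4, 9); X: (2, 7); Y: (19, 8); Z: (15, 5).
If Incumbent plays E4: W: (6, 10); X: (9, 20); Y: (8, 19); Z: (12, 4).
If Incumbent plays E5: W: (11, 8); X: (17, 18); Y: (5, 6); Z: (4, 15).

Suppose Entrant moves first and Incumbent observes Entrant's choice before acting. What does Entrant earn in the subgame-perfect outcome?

17

Work backward from Incumbent's decision.
- W: BR = E2, leader payoff 4.
- X: BR = E2, leader payoff 17.
- Y: BR = E3, leader payoff 8.
- Z: BR = E3, leader payoff 5.
Entrant's induced payoffs are 4, 17, 8, 5, so Entrant commits to X. Subgame-perfect outcome: (E2, X) with payoffs (20, 17).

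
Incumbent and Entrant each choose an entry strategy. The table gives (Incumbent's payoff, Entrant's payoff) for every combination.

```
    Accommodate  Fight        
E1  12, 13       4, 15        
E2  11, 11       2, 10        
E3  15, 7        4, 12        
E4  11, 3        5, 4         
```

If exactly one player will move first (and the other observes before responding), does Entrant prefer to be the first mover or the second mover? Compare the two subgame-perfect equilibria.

If Incumbent leads: Entrant's best replies are E1→Fight, E2→Accommodate, E3→Fight, E4→Fight; Incumbent's induced payoffs 4, 11, 4, 5; outcome (E2, Accommodate), payoffs (11, 11).
If Entrant leads: Incumbent's best replies are Accommodate→E3, Fight→E4; Entrant's induced payoffs 7, 4; outcome (E3, Accommodate), payoffs (15, 7).
Entrant gets 7 moving first and 11 moving second, so Entrant prefers to move second.

second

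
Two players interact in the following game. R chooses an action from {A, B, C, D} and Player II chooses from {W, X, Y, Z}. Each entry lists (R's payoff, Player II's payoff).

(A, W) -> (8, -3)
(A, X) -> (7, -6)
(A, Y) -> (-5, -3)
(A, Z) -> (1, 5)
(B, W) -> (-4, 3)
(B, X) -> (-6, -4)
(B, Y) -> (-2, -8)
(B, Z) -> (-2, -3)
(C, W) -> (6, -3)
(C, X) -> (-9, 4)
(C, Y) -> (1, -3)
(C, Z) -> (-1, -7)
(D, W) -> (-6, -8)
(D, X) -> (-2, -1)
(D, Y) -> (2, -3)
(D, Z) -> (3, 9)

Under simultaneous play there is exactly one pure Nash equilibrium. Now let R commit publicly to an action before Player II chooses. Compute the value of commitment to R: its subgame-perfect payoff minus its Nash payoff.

0

Solve by backward induction (R leads).
- A: Player II compares -3, -6, -3, 5 and picks Z; R would get 1.
- B: Player II compares 3, -4, -8, -3 and picks W; R would get -4.
- C: Player II compares -3, 4, -3, -7 and picks X; R would get -9.
- D: Player II compares -8, -1, -3, 9 and picks Z; R would get 3.
R's induced payoffs are 1, -4, -9, 3, so R commits to D. Subgame-perfect outcome: (D, Z) with payoffs (3, 9).
Under simultaneous play:
R's best replies: W→A; X→A; Y→D; Z→D.
Player II's best replies: A→Z; B→W; C→X; D→Z.
Only (D, Z) has each player best-responding; Nash payoffs (3, 9).
R's commitment gain: 3 − 3 = 0.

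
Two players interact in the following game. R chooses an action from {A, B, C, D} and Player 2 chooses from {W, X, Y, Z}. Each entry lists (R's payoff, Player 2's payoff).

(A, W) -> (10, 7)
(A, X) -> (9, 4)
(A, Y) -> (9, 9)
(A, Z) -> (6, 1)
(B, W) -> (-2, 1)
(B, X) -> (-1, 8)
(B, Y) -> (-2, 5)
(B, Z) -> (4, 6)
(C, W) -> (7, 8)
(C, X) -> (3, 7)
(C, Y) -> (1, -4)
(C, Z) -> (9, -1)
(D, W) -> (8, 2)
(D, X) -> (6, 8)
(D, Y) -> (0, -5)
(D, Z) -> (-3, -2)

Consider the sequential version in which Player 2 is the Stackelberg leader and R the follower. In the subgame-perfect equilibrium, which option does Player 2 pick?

Work backward from R's decision.
- W: BR = A, leader payoff 7.
- X: BR = A, leader payoff 4.
- Y: BR = A, leader payoff 9.
- Z: BR = C, leader payoff -1.
Maximizing over 7, 4, 9, -1, Player 2 chooses Y. Subgame-perfect outcome: (A, Y) with payoffs (9, 9).

Y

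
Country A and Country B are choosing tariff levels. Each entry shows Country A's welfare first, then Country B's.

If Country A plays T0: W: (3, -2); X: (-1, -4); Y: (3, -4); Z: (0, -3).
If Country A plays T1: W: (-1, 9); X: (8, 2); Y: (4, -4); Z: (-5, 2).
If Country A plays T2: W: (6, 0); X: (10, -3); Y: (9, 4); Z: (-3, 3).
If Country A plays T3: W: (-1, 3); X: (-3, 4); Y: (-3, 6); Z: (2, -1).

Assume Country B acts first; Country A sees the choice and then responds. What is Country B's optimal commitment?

Backward induction with Country B moving first.
- W: BR = T2, leader payoff 0.
- X: BR = T2, leader payoff -3.
- Y: BR = T2, leader payoff 4.
- Z: BR = T3, leader payoff -1.
Country B's induced payoffs are 0, -3, 4, -1, so Country B commits to Y. Subgame-perfect outcome: (T2, Y) with payoffs (9, 4).

Y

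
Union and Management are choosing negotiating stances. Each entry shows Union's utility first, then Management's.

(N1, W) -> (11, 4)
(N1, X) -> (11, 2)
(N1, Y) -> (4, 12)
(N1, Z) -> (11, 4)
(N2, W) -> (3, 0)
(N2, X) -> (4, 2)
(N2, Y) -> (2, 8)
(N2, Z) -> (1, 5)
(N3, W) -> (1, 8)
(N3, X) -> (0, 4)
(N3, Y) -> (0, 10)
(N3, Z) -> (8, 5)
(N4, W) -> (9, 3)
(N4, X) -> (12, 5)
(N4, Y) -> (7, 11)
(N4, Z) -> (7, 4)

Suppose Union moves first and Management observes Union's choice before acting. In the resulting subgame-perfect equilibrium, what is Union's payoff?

Management best-responds to each possible Union move:
- N1 → Management plays Y (best of 4, 2, 12, 4); Union gets 4.
- N2 → Management plays Y (best of 0, 2, 8, 5); Union gets 2.
- N3 → Management plays Y (best of 8, 4, 10, 5); Union gets 0.
- N4 → Management plays Y (best of 3, 5, 11, 4); Union gets 7.
Among 4, 2, 0, 7, the best is 7 at N4. Subgame-perfect outcome: (N4, Y) with payoffs (7, 11).

7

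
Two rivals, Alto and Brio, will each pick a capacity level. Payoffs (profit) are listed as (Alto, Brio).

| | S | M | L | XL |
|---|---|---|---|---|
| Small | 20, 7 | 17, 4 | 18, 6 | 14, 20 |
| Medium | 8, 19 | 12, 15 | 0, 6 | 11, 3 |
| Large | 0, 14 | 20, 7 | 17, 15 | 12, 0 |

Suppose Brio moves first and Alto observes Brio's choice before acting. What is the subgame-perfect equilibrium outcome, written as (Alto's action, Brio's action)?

(Small, XL)

Work backward from Alto's decision.
- S: BR = Small, leader payoff 7.
- M: BR = Large, leader payoff 7.
- L: BR = Small, leader payoff 6.
- XL: BR = Small, leader payoff 20.
Brio's induced payoffs are 7, 7, 6, 20, so Brio commits to XL. Subgame-perfect outcome: (Small, XL) with payoffs (14, 20).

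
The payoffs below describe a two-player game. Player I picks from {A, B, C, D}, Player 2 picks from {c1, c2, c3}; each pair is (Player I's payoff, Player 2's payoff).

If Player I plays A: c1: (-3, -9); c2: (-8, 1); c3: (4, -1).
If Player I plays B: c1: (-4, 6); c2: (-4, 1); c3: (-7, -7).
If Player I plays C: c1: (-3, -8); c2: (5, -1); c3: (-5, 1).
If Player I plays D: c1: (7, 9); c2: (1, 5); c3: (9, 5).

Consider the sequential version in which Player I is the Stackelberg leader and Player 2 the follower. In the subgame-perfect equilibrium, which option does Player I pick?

Work backward from Player 2's decision.
- A: BR = c2, leader payoff -8.
- B: BR = c1, leader payoff -4.
- C: BR = c3, leader payoff -5.
- D: BR = c1, leader payoff 7.
Among -8, -4, -5, 7, the best is 7 at D. Subgame-perfect outcome: (D, c1) with payoffs (7, 9).

D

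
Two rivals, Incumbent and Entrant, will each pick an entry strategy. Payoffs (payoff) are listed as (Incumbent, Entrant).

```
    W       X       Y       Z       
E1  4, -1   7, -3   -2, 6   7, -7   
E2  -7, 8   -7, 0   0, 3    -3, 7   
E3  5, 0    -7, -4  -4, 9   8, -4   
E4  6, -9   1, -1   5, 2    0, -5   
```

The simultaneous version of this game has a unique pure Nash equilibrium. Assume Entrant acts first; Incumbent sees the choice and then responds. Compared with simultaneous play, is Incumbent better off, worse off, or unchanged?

unchanged

Solve by backward induction (Entrant leads).
- W: BR = E4, leader payoff -9.
- X: BR = E1, leader payoff -3.
- Y: BR = E4, leader payoff 2.
- Z: BR = E3, leader payoff -4.
Among -9, -3, 2, -4, the best is 2 at Y. Subgame-perfect outcome: (E4, Y) with payoffs (5, 2).
Now find the simultaneous Nash equilibrium.
Incumbent's best replies: W→E4; X→E1; Y→E4; Z→E3.
Entrant's best replies: E1→Y; E2→W; E3→Y; E4→Y.
The unique mutual best reply is (E4, Y), giving (5, 2).
Incumbent earns 5 sequentially versus 5 at the Nash outcome: unchanged.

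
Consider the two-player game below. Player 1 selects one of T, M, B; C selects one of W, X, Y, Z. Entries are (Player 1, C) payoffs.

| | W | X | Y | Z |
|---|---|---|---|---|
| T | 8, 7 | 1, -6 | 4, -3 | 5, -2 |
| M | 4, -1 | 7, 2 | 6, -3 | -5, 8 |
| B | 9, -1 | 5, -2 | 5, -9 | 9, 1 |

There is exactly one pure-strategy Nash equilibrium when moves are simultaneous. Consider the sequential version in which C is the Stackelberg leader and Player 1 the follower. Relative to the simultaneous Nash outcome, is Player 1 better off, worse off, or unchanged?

Player 1 best-responds to each possible C move:
- W: BR = B, leader payoff -1.
- X: BR = M, leader payoff 2.
- Y: BR = M, leader payoff -3.
- Z: BR = B, leader payoff 1.
Among -1, 2, -3, 1, the best is 2 at X. Subgame-perfect outcome: (M, X) with payoffs (7, 2).
For the simultaneous game, intersect best replies.
Player 1's best replies: W→B; X→M; Y→M; Z→B.
C's best replies: T→W; M→Z; B→Z.
The unique mutual best reply is (B, Z), giving (9, 1).
Player 1 earns 7 sequentially versus 9 at the Nash outcome: worse off.

worse off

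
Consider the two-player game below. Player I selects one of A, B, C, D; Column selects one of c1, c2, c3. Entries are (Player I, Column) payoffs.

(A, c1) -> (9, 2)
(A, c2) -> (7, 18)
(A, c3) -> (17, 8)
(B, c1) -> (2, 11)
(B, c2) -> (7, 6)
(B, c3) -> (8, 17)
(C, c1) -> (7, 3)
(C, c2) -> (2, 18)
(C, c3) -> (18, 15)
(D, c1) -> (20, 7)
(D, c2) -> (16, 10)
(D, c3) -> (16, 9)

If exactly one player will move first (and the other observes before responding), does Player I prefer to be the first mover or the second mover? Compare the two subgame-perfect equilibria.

second

If Player I leads: Column's best replies are A→c2, B→c3, C→c2, D→c2; Player I's induced payoffs 7, 8, 2, 16; outcome (D, c2), payoffs (16, 10).
If Column leads: Player I's best replies are c1→D, c2→D, c3→C; Column's induced payoffs 7, 10, 15; outcome (C, c3), payoffs (18, 15).
Player I gets 16 moving first and 18 moving second, so Player I prefers to move second.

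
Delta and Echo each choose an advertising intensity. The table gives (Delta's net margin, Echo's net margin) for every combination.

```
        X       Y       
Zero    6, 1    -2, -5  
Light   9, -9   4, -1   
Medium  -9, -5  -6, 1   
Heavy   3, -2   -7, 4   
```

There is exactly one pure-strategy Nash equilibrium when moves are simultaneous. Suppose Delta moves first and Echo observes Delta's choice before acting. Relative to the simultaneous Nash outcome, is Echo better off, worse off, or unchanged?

better off

Echo best-responds to each possible Delta move:
- Zero: Echo compares 1, -5 and picks X; Delta would get 6.
- Light: Echo compares -9, -1 and picks Y; Delta would get 4.
- Medium: Echo compares -5, 1 and picks Y; Delta would get -6.
- Heavy: Echo compares -2, 4 and picks Y; Delta would get -7.
Among 6, 4, -6, -7, the best is 6 at Zero. Subgame-perfect outcome: (Zero, X) with payoffs (6, 1).
For the simultaneous game, intersect best replies.
Delta's best replies: X→Light; Y→Light.
Echo's best replies: Zero→X; Light→Y; Medium→Y; Heavy→Y.
The unique mutual best reply is (Light, Y), giving (4, -1).
Echo earns 1 sequentially versus -1 at the Nash outcome: better off.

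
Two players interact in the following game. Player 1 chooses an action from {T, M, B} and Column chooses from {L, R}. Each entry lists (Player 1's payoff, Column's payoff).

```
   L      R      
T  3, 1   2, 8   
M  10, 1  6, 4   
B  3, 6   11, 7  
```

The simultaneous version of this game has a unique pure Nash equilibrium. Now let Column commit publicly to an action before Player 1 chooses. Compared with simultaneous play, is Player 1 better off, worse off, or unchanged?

Player 1 best-responds to each possible Column move:
- L: Player 1 compares 3, 10, 3 and picks M; Column would get 1.
- R: Player 1 compares 2, 6, 11 and picks B; Column would get 7.
Among 1, 7, the best is 7 at R. Subgame-perfect outcome: (B, R) with payoffs (11, 7).
For the simultaneous game, intersect best replies.
Player 1's best replies: L→M; R→B.
Column's best replies: T→R; M→R; B→R.
Only (B, R) has each player best-responding; Nash payoffs (11, 7).
Player 1 earns 11 sequentially versus 11 at the Nash outcome: unchanged.

unchanged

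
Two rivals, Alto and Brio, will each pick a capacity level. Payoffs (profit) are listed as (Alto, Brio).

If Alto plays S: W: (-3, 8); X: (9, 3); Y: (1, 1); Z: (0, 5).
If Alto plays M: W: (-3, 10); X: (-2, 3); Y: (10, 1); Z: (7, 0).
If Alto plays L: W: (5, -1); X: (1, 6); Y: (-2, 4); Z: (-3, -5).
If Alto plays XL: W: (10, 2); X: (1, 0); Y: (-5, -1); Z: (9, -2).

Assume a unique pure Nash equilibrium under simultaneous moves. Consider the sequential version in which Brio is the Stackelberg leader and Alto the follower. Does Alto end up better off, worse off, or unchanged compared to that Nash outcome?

Alto best-responds to each possible Brio move:
- W: Alto compares -3, -3, 5, 10 and picks XL; Brio would get 2.
- X: Alto compares 9, -2, 1, 1 and picks S; Brio would get 3.
- Y: Alto compares 1, 10, -2, -5 and picks M; Brio would get 1.
- Z: Alto compares 0, 7, -3, 9 and picks XL; Brio would get -2.
Maximizing over 2, 3, 1, -2, Brio chooses X. Subgame-perfect outcome: (S, X) with payoffs (9, 3).
For the simultaneous game, intersect best replies.
Alto's best replies: W→XL; X→S; Y→M; Z→XL.
Brio's best replies: S→W; M→W; L→X; XL→W.
Only (XL, W) has each player best-responding; Nash payoffs (10, 2).
Alto earns 9 sequentially versus 10 at the Nash outcome: worse off.

worse off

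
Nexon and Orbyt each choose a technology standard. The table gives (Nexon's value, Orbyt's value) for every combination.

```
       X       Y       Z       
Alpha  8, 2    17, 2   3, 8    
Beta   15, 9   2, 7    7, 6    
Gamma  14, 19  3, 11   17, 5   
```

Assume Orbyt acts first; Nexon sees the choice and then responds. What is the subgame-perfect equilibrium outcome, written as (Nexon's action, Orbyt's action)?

Nexon best-responds to each possible Orbyt move:
- X: BR = Beta, leader payoff 9.
- Y: BR = Alpha, leader payoff 2.
- Z: BR = Gamma, leader payoff 5.
Orbyt's induced payoffs are 9, 2, 5, so Orbyt commits to X. Subgame-perfect outcome: (Beta, X) with payoffs (15, 9).

(Beta, X)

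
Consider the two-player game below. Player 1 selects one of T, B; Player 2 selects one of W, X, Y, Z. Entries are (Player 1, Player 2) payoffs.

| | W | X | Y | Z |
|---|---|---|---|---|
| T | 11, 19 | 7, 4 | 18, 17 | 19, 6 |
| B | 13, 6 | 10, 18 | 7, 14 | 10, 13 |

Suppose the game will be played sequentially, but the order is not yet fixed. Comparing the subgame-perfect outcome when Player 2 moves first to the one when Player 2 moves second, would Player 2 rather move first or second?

If Player 1 leads: Player 2's best replies are T→W, B→X; Player 1's induced payoffs 11, 10; outcome (T, W), payoffs (11, 19).
If Player 2 leads: Player 1's best replies are W→B, X→B, Y→T, Z→T; Player 2's induced payoffs 6, 18, 17, 6; outcome (B, X), payoffs (10, 18).
Player 2 gets 18 moving first and 19 moving second, so Player 2 prefers to move second.

second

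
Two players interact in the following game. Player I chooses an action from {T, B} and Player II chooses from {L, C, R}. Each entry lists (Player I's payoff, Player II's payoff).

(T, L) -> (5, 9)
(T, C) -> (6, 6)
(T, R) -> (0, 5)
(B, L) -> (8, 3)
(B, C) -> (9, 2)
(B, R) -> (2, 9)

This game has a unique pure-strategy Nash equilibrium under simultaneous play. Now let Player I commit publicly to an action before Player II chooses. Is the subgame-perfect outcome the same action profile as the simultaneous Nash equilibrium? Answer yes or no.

Solve by backward induction (Player I leads).
- T: Player II compares 9, 6, 5 and picks L; Player I would get 5.
- B: Player II compares 3, 2, 9 and picks R; Player I would get 2.
Maximizing over 5, 2, Player I chooses T. Subgame-perfect outcome: (T, L) with payoffs (5, 9).
For the simultaneous game, intersect best replies.
Player I's best replies: L→B; C→B; R→B.
Player II's best replies: T→L; B→R.
The unique mutual best reply is (B, R), giving (2, 9).
Sequential outcome (T, L) differs from the Nash profile (B, R).

no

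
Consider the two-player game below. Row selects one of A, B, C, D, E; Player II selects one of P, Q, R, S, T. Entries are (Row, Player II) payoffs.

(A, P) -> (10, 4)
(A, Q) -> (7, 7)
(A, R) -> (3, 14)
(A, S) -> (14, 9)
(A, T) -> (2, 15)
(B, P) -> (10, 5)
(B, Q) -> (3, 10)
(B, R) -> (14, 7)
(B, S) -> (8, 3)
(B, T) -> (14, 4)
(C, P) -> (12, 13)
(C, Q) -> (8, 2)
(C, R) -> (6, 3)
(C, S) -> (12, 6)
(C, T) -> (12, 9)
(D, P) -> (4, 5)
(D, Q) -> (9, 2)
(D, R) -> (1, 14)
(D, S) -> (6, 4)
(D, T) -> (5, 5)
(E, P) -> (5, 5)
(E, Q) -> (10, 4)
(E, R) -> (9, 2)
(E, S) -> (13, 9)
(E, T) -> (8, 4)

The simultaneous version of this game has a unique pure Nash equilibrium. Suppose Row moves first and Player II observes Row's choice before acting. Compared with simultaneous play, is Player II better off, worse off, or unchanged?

worse off

Backward induction with Row moving first.
- A: Player II compares 4, 7, 14, 9, 15 and picks T; Row would get 2.
- B: Player II compares 5, 10, 7, 3, 4 and picks Q; Row would get 3.
- C: Player II compares 13, 2, 3, 6, 9 and picks P; Row would get 12.
- D: Player II compares 5, 2, 14, 4, 5 and picks R; Row would get 1.
- E: Player II compares 5, 4, 2, 9, 4 and picks S; Row would get 13.
Maximizing over 2, 3, 12, 1, 13, Row chooses E. Subgame-perfect outcome: (E, S) with payoffs (13, 9).
For the simultaneous game, intersect best replies.
Row's best replies: P→C; Q→E; R→B; S→A; T→B.
Player II's best replies: A→T; B→Q; C→P; D→R; E→S.
Only (C, P) has each player best-responding; Nash payoffs (12, 13).
Player II earns 9 sequentially versus 13 at the Nash outcome: worse off.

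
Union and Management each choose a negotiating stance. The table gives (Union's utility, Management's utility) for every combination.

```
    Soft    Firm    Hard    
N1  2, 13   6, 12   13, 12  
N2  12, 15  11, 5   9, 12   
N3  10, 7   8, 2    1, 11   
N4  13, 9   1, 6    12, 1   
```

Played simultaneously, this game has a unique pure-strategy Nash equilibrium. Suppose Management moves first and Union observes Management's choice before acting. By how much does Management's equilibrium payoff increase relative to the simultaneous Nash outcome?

3

Work backward from Union's decision.
- Soft: BR = N4, leader payoff 9.
- Firm: BR = N2, leader payoff 5.
- Hard: BR = N1, leader payoff 12.
Management's induced payoffs are 9, 5, 12, so Management commits to Hard. Subgame-perfect outcome: (N1, Hard) with payoffs (13, 12).
For the simultaneous game, intersect best replies.
Union's best replies: Soft→N4; Firm→N2; Hard→N1.
Management's best replies: N1→Soft; N2→Soft; N3→Hard; N4→Soft.
The unique mutual best reply is (N4, Soft), giving (13, 9).
Management's commitment gain: 12 − 9 = 3.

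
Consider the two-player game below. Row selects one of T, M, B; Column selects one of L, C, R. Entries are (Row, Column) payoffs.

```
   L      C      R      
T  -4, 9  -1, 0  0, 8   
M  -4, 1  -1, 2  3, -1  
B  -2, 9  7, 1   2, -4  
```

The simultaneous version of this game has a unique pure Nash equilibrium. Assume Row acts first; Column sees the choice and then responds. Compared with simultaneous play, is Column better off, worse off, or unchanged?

Work backward from Column's decision.
- T → Column plays L (best of 9, 0, 8); Row gets -4.
- M → Column plays C (best of 1, 2, -1); Row gets -1.
- B → Column plays L (best of 9, 1, -4); Row gets -2.
Among -4, -1, -2, the best is -1 at M. Subgame-perfect outcome: (M, C) with payoffs (-1, 2).
Now find the simultaneous Nash equilibrium.
Row's best replies: L→B; C→B; R→M.
Column's best replies: T→L; M→C; B→L.
Only (B, L) has each player best-responding; Nash payoffs (-2, 9).
Column earns 2 sequentially versus 9 at the Nash outcome: worse off.

worse off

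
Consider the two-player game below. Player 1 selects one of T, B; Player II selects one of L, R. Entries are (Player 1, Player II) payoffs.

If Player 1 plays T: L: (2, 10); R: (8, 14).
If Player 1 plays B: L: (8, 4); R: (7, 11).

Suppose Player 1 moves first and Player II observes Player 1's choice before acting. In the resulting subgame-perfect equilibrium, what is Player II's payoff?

14

Backward induction with Player 1 moving first.
- T: BR = R, leader payoff 8.
- B: BR = R, leader payoff 7.
Maximizing over 8, 7, Player 1 chooses T. Subgame-perfect outcome: (T, R) with payoffs (8, 14).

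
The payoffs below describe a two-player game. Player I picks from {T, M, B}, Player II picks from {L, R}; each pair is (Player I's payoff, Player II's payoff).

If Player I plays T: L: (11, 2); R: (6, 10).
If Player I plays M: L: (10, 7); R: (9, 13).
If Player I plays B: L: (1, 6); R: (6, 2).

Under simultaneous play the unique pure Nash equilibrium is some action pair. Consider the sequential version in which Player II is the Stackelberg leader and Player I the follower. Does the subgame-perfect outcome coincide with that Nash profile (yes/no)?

yes

Work backward from Player I's decision.
- L → Player I plays T (best of 11, 10, 1); Player II gets 2.
- R → Player I plays M (best of 6, 9, 6); Player II gets 13.
Among 2, 13, the best is 13 at R. Subgame-perfect outcome: (M, R) with payoffs (9, 13).
Under simultaneous play:
Player I's best replies: L→T; R→M.
Player II's best replies: T→R; M→R; B→L.
The unique mutual best reply is (M, R), giving (9, 13).
Sequential outcome (M, R) coincides with the Nash profile (M, R).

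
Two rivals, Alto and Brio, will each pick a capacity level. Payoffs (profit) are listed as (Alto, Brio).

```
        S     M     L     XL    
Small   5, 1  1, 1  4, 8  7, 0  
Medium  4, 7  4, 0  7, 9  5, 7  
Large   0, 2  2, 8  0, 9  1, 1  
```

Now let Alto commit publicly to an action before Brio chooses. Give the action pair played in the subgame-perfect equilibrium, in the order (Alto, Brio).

Backward induction with Alto moving first.
- Small → Brio plays L (best of 1, 1, 8, 0); Alto gets 4.
- Medium → Brio plays L (best of 7, 0, 9, 7); Alto gets 7.
- Large → Brio plays L (best of 2, 8, 9, 1); Alto gets 0.
Maximizing over 4, 7, 0, Alto chooses Medium. Subgame-perfect outcome: (Medium, L) with payoffs (7, 9).

(Medium, L)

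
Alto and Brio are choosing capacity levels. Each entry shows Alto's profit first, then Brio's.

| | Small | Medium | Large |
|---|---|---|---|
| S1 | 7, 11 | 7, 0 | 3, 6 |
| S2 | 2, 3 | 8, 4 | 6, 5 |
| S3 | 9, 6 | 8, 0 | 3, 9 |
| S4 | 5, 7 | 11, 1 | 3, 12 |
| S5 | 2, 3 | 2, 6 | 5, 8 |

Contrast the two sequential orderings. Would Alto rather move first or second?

If Alto leads: Brio's best replies are S1→Small, S2→Large, S3→Large, S4→Large, S5→Large; Alto's induced payoffs 7, 6, 3, 3, 5; outcome (S1, Small), payoffs (7, 11).
If Brio leads: Alto's best replies are Small→S3, Medium→S4, Large→S2; Brio's induced payoffs 6, 1, 5; outcome (S3, Small), payoffs (9, 6).
Alto gets 7 moving first and 9 moving second, so Alto prefers to move second.

second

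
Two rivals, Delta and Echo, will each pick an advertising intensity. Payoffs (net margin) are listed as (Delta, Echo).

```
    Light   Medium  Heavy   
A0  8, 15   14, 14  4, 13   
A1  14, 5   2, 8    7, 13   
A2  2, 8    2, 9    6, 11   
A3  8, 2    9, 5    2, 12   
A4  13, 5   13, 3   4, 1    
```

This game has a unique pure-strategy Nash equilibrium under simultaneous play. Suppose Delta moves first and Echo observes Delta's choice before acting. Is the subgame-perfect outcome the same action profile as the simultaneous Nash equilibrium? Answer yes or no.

no

Solve by backward induction (Delta leads).
- A0: BR = Light, leader payoff 8.
- A1: BR = Heavy, leader payoff 7.
- A2: BR = Heavy, leader payoff 6.
- A3: BR = Heavy, leader payoff 2.
- A4: BR = Light, leader payoff 13.
Among 8, 7, 6, 2, 13, the best is 13 at A4. Subgame-perfect outcome: (A4, Light) with payoffs (13, 5).
Under simultaneous play:
Delta's best replies: Light→A1; Medium→A0; Heavy→A1.
Echo's best replies: A0→Light; A1→Heavy; A2→Heavy; A3→Heavy; A4→Light.
The unique mutual best reply is (A1, Heavy), giving (7, 13).
Sequential outcome (A4, Light) differs from the Nash profile (A1, Heavy).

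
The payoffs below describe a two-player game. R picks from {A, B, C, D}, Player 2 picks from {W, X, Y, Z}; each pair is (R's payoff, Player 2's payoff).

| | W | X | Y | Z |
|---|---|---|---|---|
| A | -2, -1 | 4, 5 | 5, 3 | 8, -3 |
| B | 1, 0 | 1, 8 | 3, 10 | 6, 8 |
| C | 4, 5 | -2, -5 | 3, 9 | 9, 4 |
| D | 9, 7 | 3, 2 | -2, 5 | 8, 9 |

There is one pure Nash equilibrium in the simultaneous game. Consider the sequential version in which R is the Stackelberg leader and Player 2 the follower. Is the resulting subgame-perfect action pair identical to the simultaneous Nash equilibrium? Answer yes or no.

Player 2 best-responds to each possible R move:
- A: BR = X, leader payoff 4.
- B: BR = Y, leader payoff 3.
- C: BR = Y, leader payoff 3.
- D: BR = Z, leader payoff 8.
Maximizing over 4, 3, 3, 8, R chooses D. Subgame-perfect outcome: (D, Z) with payoffs (8, 9).
Under simultaneous play:
R's best replies: W→D; X→A; Y→A; Z→C.
Player 2's best replies: A→X; B→Y; C→Y; D→Z.
The unique mutual best reply is (A, X), giving (4, 5).
Sequential outcome (D, Z) differs from the Nash profile (A, X).

no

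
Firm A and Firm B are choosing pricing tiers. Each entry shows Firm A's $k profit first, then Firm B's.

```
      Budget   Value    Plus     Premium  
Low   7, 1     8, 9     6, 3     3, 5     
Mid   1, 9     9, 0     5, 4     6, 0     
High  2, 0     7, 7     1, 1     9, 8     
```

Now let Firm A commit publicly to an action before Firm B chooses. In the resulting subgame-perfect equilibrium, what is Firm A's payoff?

9

Solve by backward induction (Firm A leads).
- Low: Firm B compares 1, 9, 3, 5 and picks Value; Firm A would get 8.
- Mid: Firm B compares 9, 0, 4, 0 and picks Budget; Firm A would get 1.
- High: Firm B compares 0, 7, 1, 8 and picks Premium; Firm A would get 9.
Among 8, 1, 9, the best is 9 at High. Subgame-perfect outcome: (High, Premium) with payoffs (9, 8).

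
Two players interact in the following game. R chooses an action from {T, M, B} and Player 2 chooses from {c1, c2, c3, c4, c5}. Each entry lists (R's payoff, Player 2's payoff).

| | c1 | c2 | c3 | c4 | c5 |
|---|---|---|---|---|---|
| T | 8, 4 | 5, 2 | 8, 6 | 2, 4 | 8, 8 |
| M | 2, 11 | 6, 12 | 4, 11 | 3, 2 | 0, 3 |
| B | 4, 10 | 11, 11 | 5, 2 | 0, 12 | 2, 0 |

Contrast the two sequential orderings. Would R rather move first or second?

second

If R leads: Player 2's best replies are T→c5, M→c2, B→c4; R's induced payoffs 8, 6, 0; outcome (T, c5), payoffs (8, 8).
If Player 2 leads: R's best replies are c1→T, c2→B, c3→T, c4→M, c5→T; Player 2's induced payoffs 4, 11, 6, 2, 8; outcome (B, c2), payoffs (11, 11).
R gets 8 moving first and 11 moving second, so R prefers to move second.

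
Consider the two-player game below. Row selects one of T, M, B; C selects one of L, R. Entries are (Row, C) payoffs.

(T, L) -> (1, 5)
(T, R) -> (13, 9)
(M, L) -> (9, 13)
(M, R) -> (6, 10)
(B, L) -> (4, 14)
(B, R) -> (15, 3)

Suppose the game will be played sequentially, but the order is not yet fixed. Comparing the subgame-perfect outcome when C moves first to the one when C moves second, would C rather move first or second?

If Row leads: C's best replies are T→R, M→L, B→L; Row's induced payoffs 13, 9, 4; outcome (T, R), payoffs (13, 9).
If C leads: Row's best replies are L→M, R→B; C's induced payoffs 13, 3; outcome (M, L), payoffs (9, 13).
C gets 13 moving first and 9 moving second, so C prefers to move first.

first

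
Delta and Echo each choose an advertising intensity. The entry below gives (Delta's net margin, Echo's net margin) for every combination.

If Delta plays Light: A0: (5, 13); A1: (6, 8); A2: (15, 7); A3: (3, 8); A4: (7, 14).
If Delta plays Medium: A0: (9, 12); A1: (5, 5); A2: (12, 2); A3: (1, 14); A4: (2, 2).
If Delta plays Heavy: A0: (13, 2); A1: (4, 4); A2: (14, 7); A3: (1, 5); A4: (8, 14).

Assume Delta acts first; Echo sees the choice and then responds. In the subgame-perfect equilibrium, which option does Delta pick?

Backward induction with Delta moving first.
- Light: Echo compares 13, 8, 7, 8, 14 and picks A4; Delta would get 7.
- Medium: Echo compares 12, 5, 2, 14, 2 and picks A3; Delta would get 1.
- Heavy: Echo compares 2, 4, 7, 5, 14 and picks A4; Delta would get 8.
Among 7, 1, 8, the best is 8 at Heavy. Subgame-perfect outcome: (Heavy, A4) with payoffs (8, 14).

Heavy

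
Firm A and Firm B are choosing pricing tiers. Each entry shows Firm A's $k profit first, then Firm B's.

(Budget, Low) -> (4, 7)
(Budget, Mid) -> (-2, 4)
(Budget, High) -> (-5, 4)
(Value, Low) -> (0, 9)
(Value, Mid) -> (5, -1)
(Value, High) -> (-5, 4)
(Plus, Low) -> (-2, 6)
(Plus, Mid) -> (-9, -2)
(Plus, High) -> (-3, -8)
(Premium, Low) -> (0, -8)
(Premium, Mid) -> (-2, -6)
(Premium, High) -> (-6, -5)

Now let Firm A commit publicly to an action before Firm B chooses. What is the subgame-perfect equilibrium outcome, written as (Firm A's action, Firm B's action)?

(Budget, Low)

Backward induction with Firm A moving first.
- Budget → Firm B plays Low (best of 7, 4, 4); Firm A gets 4.
- Value → Firm B plays Low (best of 9, -1, 4); Firm A gets 0.
- Plus → Firm B plays Low (best of 6, -2, -8); Firm A gets -2.
- Premium → Firm B plays High (best of -8, -6, -5); Firm A gets -6.
Maximizing over 4, 0, -2, -6, Firm A chooses Budget. Subgame-perfect outcome: (Budget, Low) with payoffs (4, 7).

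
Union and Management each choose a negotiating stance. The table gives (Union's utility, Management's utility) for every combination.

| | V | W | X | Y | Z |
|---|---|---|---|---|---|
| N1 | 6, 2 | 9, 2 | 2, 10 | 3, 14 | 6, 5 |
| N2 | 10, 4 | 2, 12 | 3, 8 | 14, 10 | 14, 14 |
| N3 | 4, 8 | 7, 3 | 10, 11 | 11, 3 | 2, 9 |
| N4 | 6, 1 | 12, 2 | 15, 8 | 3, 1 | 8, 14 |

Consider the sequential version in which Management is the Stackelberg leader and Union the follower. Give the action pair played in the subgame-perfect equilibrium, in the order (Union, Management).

(N2, Z)

Union best-responds to each possible Management move:
- V: BR = N2, leader payoff 4.
- W: BR = N4, leader payoff 2.
- X: BR = N4, leader payoff 8.
- Y: BR = N2, leader payoff 10.
- Z: BR = N2, leader payoff 14.
Maximizing over 4, 2, 8, 10, 14, Management chooses Z. Subgame-perfect outcome: (N2, Z) with payoffs (14, 14).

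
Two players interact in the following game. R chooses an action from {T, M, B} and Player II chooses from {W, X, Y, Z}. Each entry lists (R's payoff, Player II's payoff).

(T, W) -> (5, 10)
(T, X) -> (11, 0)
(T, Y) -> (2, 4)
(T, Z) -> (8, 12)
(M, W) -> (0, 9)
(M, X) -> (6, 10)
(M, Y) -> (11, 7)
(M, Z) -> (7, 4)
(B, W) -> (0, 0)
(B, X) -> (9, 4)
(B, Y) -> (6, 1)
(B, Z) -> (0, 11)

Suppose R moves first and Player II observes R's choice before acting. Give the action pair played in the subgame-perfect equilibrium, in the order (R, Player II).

Solve by backward induction (R leads).
- T → Player II plays Z (best of 10, 0, 4, 12); R gets 8.
- M → Player II plays X (best of 9, 10, 7, 4); R gets 6.
- B → Player II plays Z (best of 0, 4, 1, 11); R gets 0.
R's induced payoffs are 8, 6, 0, so R commits to T. Subgame-perfect outcome: (T, Z) with payoffs (8, 12).

(T, Z)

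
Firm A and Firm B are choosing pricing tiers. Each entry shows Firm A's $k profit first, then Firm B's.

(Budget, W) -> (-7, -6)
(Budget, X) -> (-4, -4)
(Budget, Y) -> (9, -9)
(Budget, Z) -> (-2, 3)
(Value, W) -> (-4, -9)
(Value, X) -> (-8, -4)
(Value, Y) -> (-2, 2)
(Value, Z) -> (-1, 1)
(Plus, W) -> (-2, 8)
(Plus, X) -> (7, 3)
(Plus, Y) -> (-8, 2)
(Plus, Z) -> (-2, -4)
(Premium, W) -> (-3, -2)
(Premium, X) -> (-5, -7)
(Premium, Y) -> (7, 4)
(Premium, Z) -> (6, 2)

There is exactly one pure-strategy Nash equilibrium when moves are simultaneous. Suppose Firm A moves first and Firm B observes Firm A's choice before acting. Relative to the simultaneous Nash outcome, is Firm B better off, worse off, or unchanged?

worse off

Solve by backward induction (Firm A leads).
- Budget → Firm B plays Z (best of -6, -4, -9, 3); Firm A gets -2.
- Value → Firm B plays Y (best of -9, -4, 2, 1); Firm A gets -2.
- Plus → Firm B plays W (best of 8, 3, 2, -4); Firm A gets -2.
- Premium → Firm B plays Y (best of -2, -7, 4, 2); Firm A gets 7.
Firm A's induced payoffs are -2, -2, -2, 7, so Firm A commits to Premium. Subgame-perfect outcome: (Premium, Y) with payoffs (7, 4).
Now find the simultaneous Nash equilibrium.
Firm A's best replies: W→Plus; X→Plus; Y→Budget; Z→Premium.
Firm B's best replies: Budget→Z; Value→Y; Plus→W; Premium→Y.
Only (Plus, W) has each player best-responding; Nash payoffs (-2, 8).
Firm B earns 4 sequentially versus 8 at the Nash outcome: worse off.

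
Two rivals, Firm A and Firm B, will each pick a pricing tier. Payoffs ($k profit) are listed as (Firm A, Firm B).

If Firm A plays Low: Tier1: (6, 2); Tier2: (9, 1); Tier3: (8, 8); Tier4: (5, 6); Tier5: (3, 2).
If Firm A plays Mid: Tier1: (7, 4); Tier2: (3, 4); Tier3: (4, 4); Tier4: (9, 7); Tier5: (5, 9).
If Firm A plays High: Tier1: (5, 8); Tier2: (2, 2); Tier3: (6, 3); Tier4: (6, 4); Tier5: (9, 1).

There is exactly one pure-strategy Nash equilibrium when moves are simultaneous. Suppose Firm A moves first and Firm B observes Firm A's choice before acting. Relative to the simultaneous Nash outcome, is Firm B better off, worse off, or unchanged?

Backward induction with Firm A moving first.
- Low: BR = Tier3, leader payoff 8.
- Mid: BR = Tier5, leader payoff 5.
- High: BR = Tier1, leader payoff 5.
Among 8, 5, 5, the best is 8 at Low. Subgame-perfect outcome: (Low, Tier3) with payoffs (8, 8).
Now find the simultaneous Nash equilibrium.
Firm A's best replies: Tier1→Mid; Tier2→Low; Tier3→Low; Tier4→Mid; Tier5→High.
Firm B's best replies: Low→Tier3; Mid→Tier5; High→Tier1.
The unique mutual best reply is (Low, Tier3), giving (8, 8).
Firm B earns 8 sequentially versus 8 at the Nash outcome: unchanged.

unchanged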